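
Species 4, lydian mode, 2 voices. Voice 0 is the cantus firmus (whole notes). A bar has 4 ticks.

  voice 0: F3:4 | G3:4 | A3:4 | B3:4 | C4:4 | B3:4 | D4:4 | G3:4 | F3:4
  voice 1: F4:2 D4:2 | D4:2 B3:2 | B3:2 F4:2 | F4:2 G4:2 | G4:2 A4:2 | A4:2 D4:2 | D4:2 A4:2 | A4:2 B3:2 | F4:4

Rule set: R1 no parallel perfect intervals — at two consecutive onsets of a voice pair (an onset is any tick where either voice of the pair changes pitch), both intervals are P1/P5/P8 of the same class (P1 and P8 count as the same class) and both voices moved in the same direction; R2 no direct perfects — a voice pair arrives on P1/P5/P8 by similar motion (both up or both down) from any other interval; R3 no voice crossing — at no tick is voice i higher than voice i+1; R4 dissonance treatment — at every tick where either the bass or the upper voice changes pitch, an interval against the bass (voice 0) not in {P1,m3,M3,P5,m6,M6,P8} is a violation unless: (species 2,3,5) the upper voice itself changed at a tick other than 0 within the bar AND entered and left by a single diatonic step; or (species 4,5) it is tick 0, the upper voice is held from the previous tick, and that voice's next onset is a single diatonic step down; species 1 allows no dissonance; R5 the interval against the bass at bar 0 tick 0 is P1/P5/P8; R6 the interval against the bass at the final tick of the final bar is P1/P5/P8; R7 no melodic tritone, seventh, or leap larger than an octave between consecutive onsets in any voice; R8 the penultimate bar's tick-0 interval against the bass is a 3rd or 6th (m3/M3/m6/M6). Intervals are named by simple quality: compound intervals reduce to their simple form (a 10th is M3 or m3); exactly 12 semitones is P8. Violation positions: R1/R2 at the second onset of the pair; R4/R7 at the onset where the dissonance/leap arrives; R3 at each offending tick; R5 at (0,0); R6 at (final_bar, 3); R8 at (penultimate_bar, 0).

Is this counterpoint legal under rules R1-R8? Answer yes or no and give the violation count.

No (8 violations)

bar 0: v0=F3 v1=F4 (P8)
bar 1: v0=G3 v1=D4 (P5)
bar 2: v0=A3 v1=B3 (M2)
bar 3: v0=B3 v1=F4 (TT)
bar 4: v0=C4 v1=G4 (P5)
bar 5: v0=B3 v1=A4 (m7)
bar 6: v0=D4 v1=D4 (P1)
bar 7: v0=G3 v1=A4 (M2)
bar 8: v0=F3 v1=F4 (P8)
  R4 @ bar2.0: A3/B3 M2 untreated
  R7 @ bar2.2: B3->F4 leap 6st
  R4 @ bar3.0: B3/F4 TT untreated
  R4 @ bar5.0: B3/A4 m7 untreated
  R4 @ bar7.0: G3/A4 M2 untreated
  R8 @ bar7.0: penult M2 not 3rd/6th
  R7 @ bar7.2: A4->B3 leap 10st
  R7 @ bar8.0: B3->F4 leap 6st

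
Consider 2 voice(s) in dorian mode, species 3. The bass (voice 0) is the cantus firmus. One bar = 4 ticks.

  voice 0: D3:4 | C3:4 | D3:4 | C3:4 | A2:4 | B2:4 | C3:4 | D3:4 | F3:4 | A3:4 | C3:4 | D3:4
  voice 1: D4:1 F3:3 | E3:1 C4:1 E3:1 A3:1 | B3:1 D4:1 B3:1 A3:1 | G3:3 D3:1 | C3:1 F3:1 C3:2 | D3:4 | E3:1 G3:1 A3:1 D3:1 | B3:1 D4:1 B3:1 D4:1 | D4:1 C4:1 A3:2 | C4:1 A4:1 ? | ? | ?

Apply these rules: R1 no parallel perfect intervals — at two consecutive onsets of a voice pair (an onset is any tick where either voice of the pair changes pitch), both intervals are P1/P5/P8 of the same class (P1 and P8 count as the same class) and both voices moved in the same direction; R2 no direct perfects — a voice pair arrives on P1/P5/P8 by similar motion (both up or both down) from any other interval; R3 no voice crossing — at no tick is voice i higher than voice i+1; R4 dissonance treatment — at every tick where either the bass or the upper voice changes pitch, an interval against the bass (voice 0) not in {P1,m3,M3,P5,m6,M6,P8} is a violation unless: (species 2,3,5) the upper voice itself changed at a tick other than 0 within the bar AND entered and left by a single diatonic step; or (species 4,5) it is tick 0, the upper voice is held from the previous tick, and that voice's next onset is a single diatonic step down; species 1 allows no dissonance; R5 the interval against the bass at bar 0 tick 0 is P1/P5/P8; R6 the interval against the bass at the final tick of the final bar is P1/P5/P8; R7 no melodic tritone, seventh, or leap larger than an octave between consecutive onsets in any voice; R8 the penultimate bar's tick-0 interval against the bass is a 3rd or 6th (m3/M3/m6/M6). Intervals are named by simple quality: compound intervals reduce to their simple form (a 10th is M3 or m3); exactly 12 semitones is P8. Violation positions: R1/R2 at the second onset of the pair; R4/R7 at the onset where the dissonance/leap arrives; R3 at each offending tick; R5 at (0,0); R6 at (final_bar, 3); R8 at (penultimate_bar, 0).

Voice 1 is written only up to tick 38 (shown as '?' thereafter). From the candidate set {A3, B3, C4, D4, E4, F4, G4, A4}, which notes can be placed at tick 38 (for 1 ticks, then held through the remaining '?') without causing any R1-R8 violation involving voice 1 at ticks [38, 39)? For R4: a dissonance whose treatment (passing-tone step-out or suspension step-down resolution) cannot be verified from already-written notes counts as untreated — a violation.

A3: legal
B3: violates R4,R7
C4: legal
D4: violates R4
E4: legal
F4: legal
G4: violates R4
A4: legal

{A3, A4, C4, E4, F4}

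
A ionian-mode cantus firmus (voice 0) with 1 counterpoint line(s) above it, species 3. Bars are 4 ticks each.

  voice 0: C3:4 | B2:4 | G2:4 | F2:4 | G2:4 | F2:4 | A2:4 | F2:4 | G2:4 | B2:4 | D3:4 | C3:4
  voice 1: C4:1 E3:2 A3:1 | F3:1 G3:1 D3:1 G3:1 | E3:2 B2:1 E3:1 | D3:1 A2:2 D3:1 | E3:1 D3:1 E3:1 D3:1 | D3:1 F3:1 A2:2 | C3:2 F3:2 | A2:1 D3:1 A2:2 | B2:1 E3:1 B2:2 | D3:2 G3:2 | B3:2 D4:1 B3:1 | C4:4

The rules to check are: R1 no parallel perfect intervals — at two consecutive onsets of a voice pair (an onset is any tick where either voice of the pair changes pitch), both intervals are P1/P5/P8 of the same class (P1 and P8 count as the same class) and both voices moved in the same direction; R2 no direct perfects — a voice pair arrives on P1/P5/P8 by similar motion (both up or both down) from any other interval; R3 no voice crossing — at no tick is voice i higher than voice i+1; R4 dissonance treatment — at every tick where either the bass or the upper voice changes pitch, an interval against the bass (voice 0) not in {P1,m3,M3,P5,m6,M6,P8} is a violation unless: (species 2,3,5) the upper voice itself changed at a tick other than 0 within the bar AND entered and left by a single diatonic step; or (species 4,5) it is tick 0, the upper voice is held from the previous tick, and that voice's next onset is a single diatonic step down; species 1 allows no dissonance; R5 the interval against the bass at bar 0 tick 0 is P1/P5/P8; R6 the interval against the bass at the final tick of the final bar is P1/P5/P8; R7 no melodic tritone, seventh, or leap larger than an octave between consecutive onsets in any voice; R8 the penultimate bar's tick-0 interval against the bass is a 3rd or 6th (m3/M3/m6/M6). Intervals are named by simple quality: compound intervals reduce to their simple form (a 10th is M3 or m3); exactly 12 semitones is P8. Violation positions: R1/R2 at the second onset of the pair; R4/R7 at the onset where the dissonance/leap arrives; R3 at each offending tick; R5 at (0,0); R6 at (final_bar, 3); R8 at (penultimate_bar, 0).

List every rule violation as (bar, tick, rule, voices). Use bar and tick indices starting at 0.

(1, 0, R4, (0, 1))

bar 0: v0=C3 v1=C4 downbeat P8
bar 1: v0=B2 v1=F3 downbeat TT
bar 2: v0=G2 v1=E3 downbeat M6
bar 3: v0=F2 v1=D3 downbeat M6
bar 4: v0=G2 v1=E3 downbeat M6
bar 5: v0=F2 v1=D3 downbeat M6
bar 6: v0=A2 v1=C3 downbeat m3
bar 7: v0=F2 v1=A2 downbeat M3
bar 8: v0=G2 v1=B2 downbeat M3
bar 9: v0=B2 v1=D3 downbeat m3
bar 10: v0=D3 v1=B3 downbeat M6
bar 11: v0=C3 v1=C4 downbeat P8
  -> R4 @ bar 1 tick 0 v(0, 1): B2/F3 TT untreated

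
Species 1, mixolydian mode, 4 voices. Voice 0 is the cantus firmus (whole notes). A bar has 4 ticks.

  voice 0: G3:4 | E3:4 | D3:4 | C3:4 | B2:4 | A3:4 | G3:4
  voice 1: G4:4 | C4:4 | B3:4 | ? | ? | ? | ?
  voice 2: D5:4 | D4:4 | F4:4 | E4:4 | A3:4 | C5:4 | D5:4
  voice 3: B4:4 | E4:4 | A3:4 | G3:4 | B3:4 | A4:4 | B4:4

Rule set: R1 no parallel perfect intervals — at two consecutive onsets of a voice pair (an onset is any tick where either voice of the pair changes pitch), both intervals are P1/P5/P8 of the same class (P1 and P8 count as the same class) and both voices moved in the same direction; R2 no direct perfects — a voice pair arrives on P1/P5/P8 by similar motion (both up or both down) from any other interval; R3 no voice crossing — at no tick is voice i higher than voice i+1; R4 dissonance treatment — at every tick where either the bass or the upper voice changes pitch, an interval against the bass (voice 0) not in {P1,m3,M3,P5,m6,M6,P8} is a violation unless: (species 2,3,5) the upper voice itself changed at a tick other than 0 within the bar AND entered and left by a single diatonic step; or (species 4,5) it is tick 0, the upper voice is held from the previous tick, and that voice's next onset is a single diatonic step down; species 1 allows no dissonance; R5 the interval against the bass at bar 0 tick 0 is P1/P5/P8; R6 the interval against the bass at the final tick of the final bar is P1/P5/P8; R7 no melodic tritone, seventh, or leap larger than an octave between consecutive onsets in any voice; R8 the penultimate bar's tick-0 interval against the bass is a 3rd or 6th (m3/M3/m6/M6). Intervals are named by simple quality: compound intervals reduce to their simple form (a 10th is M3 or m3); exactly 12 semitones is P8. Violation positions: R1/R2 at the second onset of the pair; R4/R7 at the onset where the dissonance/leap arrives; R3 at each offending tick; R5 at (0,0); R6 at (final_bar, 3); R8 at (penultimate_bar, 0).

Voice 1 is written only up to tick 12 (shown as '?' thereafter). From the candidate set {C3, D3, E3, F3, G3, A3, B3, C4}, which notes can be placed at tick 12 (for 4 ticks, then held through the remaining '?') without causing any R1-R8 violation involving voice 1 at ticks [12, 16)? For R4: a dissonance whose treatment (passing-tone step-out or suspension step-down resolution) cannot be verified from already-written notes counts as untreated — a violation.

{C4}

C3: violates R2,R7
D3: violates R4
E3: violates R2
F3: violates R4,R7
G3: violates R2
A3: violates R2
B3: violates R4
C4: legal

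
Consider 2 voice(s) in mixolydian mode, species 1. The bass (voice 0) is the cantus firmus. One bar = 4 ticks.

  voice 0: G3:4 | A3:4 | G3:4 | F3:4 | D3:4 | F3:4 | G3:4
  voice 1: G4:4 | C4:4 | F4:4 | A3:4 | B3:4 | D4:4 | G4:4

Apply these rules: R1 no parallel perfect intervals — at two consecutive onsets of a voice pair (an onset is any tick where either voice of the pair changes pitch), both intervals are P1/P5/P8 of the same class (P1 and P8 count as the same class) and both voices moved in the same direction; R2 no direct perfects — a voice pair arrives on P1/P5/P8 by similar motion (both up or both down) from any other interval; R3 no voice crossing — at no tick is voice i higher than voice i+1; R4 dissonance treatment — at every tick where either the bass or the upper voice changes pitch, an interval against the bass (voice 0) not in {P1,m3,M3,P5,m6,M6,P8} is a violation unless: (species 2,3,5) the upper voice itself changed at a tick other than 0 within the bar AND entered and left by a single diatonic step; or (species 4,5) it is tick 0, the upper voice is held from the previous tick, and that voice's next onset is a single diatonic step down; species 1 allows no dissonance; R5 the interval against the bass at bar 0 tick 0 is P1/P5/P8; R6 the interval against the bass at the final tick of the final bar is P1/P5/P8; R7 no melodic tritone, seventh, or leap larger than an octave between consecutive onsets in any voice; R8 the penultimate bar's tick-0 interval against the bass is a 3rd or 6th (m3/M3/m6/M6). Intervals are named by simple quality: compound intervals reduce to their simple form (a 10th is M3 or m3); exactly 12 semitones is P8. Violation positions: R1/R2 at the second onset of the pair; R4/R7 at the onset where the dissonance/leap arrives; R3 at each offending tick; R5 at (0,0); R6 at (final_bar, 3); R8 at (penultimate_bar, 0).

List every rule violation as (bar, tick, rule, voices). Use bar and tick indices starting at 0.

bar 0: v0=G3 v1=G4 downbeat P8
bar 1: v0=A3 v1=C4 downbeat m3
bar 2: v0=G3 v1=F4 downbeat m7
bar 3: v0=F3 v1=A3 downbeat M3
bar 4: v0=D3 v1=B3 downbeat M6
bar 5: v0=F3 v1=D4 downbeat M6
bar 6: v0=G3 v1=G4 downbeat P8
  -> R4 @ bar 2 tick 0 v(0, 1): G3/F4 m7 untreated
  -> R2 @ bar 6 tick 0 v(0, 1): F3/D4 M6 -> G3/G4 P8 similar

(2, 0, R4, (0, 1))
(6, 0, R2, (0, 1))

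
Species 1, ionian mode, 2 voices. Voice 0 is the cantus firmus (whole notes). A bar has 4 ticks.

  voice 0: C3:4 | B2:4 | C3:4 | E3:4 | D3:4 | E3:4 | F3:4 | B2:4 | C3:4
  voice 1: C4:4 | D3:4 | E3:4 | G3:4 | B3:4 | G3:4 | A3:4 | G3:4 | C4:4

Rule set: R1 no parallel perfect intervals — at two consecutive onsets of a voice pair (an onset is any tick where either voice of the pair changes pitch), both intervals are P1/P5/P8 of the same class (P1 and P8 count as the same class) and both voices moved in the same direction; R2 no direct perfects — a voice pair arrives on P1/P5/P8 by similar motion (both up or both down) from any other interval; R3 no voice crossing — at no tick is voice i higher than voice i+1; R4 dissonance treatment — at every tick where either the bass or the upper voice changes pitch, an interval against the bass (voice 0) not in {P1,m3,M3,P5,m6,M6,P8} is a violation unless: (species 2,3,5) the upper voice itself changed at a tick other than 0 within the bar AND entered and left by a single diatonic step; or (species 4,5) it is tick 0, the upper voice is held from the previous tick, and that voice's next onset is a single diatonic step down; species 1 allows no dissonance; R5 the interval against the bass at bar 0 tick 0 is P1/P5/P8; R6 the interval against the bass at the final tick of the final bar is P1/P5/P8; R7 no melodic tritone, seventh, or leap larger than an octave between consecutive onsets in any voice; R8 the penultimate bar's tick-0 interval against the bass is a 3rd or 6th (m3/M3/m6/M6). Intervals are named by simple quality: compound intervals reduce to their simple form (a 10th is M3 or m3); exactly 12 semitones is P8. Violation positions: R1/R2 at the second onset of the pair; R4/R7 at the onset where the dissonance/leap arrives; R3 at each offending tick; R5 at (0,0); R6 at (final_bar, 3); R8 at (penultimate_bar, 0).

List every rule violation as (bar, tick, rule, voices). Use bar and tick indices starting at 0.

(1, 0, R7, (1,))
(7, 0, R7, (0,))
(8, 0, R2, (0, 1))

bar 0: v0=C3 v1=C4 downbeat P8
bar 1: v0=B2 v1=D3 downbeat m3
bar 2: v0=C3 v1=E3 downbeat M3
bar 3: v0=E3 v1=G3 downbeat m3
bar 4: v0=D3 v1=B3 downbeat M6
bar 5: v0=E3 v1=G3 downbeat m3
bar 6: v0=F3 v1=A3 downbeat M3
bar 7: v0=B2 v1=G3 downbeat m6
bar 8: v0=C3 v1=C4 downbeat P8
  -> R7 @ bar 1 tick 0 v(1,): C4->D3 leap 10st
  -> R7 @ bar 7 tick 0 v(0,): F3->B2 leap 6st
  -> R2 @ bar 8 tick 0 v(0, 1): B2/G3 m6 -> C3/C4 P8 similar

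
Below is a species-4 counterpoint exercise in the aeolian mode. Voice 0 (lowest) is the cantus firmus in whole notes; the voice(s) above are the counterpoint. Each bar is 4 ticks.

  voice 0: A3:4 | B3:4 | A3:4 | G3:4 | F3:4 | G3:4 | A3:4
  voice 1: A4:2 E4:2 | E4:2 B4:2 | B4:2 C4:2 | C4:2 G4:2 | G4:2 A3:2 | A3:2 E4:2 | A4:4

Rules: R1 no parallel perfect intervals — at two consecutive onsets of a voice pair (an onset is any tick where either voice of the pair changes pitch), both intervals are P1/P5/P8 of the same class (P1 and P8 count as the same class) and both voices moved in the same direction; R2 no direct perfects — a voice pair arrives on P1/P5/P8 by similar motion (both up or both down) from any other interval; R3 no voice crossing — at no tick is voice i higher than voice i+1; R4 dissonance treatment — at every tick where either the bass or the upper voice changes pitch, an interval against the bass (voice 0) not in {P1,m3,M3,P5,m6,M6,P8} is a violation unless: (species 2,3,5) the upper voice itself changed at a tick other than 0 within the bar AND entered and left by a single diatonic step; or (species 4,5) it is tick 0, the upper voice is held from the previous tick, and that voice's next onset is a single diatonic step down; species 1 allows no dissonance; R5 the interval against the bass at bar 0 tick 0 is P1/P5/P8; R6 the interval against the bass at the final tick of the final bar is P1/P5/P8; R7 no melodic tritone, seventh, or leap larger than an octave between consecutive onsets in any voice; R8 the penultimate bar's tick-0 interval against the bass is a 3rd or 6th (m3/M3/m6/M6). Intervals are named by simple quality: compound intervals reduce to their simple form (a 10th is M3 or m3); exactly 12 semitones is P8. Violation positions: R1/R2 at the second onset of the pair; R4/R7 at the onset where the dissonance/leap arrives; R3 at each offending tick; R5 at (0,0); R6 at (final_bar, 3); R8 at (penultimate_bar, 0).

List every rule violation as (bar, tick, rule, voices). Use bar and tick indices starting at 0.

(1, 0, R4, (0, 1))
(2, 0, R4, (0, 1))
(2, 2, R7, (1,))
(3, 0, R4, (0, 1))
(4, 0, R4, (0, 1))
(4, 2, R7, (1,))
(5, 0, R4, (0, 1))
(5, 0, R8, (0, 1))
(6, 0, R2, (0, 1))

bar 0: v0=A3 v1=A4 downbeat P8
bar 1: v0=B3 v1=E4 downbeat P4
bar 2: v0=A3 v1=B4 downbeat M2
bar 3: v0=G3 v1=C4 downbeat P4
bar 4: v0=F3 v1=G4 downbeat M2
bar 5: v0=G3 v1=A3 downbeat M2
bar 6: v0=A3 v1=A4 downbeat P8
  -> R4 @ bar 1 tick 0 v(0, 1): B3/E4 P4 untreated
  -> R4 @ bar 2 tick 0 v(0, 1): A3/B4 M2 untreated
  -> R7 @ bar 2 tick 2 v(1,): B4->C4 leap 11st
  -> R4 @ bar 3 tick 0 v(0, 1): G3/C4 P4 untreated
  -> R4 @ bar 4 tick 0 v(0, 1): F3/G4 M2 untreated
  -> R7 @ bar 4 tick 2 v(1,): G4->A3 leap 10st
  -> R4 @ bar 5 tick 0 v(0, 1): G3/A3 M2 untreated
  -> R8 @ bar 5 tick 0 v(0, 1): penult M2 not 3rd/6th
  -> R2 @ bar 6 tick 0 v(0, 1): G3/E4 M6 -> A3/A4 P8 similar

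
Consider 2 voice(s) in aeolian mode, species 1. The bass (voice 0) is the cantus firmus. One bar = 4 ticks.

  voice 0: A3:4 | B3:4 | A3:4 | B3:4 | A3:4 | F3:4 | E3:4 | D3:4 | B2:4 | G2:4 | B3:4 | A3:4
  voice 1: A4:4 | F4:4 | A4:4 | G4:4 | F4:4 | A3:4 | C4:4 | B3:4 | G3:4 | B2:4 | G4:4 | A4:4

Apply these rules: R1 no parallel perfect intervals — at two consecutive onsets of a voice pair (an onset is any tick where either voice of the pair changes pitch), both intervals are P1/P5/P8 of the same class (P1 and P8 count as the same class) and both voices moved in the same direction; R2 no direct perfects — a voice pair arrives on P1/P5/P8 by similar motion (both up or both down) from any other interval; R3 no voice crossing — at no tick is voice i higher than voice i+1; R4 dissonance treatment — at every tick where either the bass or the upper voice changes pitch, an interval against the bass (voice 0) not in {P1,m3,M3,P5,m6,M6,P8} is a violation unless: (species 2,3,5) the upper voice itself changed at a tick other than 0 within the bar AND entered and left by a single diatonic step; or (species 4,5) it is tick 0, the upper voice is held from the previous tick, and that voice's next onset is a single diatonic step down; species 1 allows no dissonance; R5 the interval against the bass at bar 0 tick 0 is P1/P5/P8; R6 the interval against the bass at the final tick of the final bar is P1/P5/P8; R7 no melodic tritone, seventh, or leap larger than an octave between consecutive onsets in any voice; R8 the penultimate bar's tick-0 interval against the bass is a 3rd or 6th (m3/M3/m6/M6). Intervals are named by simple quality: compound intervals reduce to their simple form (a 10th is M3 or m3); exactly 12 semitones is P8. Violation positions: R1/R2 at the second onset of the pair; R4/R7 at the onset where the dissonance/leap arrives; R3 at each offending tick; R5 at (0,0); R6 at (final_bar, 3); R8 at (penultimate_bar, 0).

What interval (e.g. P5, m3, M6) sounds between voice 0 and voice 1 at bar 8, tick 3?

voice 0=B2 voice 1=G3 -> m6

m6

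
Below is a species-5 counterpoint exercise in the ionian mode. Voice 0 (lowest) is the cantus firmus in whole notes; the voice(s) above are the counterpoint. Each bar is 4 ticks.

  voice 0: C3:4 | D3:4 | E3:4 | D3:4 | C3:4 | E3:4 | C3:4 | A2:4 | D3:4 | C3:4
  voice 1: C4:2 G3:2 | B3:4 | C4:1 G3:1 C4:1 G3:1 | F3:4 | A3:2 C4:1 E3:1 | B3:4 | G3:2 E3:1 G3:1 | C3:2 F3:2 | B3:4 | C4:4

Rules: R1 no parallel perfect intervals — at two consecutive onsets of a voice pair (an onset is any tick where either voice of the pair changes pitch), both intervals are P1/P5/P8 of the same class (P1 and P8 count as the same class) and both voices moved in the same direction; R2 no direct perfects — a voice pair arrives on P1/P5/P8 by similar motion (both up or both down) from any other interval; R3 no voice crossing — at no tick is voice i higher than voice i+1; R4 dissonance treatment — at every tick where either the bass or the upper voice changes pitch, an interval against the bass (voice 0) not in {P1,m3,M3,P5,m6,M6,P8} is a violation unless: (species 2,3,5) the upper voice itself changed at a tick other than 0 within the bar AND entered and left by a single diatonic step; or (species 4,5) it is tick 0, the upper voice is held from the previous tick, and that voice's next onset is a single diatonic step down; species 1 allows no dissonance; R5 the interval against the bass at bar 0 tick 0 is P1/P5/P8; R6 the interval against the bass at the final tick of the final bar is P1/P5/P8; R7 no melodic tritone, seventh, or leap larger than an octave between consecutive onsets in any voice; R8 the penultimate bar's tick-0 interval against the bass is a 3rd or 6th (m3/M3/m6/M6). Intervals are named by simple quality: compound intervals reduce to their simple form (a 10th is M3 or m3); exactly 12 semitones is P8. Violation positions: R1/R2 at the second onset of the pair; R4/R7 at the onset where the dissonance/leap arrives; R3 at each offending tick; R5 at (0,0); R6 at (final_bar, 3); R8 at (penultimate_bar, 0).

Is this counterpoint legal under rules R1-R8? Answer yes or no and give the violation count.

No (3 violations)

bar 0: v0=C3 v1=C4 (P8)
bar 1: v0=D3 v1=B3 (M6)
bar 2: v0=E3 v1=C4 (m6)
bar 3: v0=D3 v1=F3 (m3)
bar 4: v0=C3 v1=A3 (M6)
bar 5: v0=E3 v1=B3 (P5)
bar 6: v0=C3 v1=G3 (P5)
bar 7: v0=A2 v1=C3 (m3)
bar 8: v0=D3 v1=B3 (M6)
bar 9: v0=C3 v1=C4 (P8)
  R2 @ bar5.0: C3/E3 M3 -> E3/B3 P5 similar
  R1 @ bar6.0: E3/B3 P5 -> C3/G3 P5 similar
  R7 @ bar8.0: F3->B3 leap 6st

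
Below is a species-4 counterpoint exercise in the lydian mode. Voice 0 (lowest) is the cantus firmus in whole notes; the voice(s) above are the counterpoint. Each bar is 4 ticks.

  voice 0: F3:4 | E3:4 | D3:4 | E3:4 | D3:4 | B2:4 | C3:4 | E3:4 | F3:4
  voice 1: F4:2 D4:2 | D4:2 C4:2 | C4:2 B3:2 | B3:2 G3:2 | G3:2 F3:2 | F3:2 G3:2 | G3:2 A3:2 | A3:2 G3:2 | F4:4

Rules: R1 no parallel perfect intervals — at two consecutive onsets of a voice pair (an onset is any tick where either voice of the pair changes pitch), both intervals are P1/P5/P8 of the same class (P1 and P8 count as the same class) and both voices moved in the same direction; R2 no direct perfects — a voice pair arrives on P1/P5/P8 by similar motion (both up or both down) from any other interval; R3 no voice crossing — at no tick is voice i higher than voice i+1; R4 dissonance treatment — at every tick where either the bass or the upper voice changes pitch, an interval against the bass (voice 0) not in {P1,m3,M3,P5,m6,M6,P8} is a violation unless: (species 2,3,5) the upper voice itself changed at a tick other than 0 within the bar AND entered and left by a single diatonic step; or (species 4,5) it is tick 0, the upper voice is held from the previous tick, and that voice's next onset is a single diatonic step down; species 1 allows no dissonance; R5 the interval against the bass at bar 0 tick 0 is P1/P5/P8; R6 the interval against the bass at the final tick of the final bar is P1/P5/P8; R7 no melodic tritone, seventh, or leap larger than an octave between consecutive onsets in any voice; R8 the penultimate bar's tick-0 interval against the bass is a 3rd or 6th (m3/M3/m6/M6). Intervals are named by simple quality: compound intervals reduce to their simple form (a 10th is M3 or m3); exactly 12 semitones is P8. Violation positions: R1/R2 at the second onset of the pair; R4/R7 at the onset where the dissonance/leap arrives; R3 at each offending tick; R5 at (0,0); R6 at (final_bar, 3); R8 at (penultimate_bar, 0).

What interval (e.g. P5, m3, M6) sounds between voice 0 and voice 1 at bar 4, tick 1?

P4

voice 0=D3 voice 1=G3 -> P4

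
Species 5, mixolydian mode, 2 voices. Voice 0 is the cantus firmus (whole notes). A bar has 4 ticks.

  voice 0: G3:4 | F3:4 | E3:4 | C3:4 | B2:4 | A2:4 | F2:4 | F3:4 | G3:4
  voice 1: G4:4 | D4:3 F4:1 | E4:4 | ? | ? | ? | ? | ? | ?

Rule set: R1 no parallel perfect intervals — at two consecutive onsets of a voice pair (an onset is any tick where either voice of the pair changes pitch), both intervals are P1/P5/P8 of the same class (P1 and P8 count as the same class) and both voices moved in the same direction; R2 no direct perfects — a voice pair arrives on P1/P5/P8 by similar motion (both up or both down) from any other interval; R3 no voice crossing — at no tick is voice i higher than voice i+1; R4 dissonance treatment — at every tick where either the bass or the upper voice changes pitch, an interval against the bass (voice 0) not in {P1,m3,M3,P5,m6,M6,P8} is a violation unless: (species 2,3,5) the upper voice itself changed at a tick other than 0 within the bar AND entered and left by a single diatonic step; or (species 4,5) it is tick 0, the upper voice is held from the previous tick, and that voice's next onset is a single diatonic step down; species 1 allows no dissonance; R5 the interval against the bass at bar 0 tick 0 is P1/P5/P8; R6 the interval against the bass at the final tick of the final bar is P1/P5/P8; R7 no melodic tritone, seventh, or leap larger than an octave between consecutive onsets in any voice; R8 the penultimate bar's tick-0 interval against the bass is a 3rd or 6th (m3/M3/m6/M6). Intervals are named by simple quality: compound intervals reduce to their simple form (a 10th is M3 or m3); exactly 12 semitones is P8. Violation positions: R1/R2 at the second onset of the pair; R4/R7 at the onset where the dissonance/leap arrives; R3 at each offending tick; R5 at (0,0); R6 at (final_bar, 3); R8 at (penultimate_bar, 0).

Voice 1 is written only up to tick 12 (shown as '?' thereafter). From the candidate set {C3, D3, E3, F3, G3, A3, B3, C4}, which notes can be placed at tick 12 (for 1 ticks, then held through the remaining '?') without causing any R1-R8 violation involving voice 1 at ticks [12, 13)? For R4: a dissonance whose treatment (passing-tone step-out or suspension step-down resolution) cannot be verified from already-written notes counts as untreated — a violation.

C3: violates R1,R7
D3: violates R4,R7
E3: legal
F3: violates R4,R7
G3: violates R2
A3: legal
B3: violates R4
C4: violates R1

{A3, E3}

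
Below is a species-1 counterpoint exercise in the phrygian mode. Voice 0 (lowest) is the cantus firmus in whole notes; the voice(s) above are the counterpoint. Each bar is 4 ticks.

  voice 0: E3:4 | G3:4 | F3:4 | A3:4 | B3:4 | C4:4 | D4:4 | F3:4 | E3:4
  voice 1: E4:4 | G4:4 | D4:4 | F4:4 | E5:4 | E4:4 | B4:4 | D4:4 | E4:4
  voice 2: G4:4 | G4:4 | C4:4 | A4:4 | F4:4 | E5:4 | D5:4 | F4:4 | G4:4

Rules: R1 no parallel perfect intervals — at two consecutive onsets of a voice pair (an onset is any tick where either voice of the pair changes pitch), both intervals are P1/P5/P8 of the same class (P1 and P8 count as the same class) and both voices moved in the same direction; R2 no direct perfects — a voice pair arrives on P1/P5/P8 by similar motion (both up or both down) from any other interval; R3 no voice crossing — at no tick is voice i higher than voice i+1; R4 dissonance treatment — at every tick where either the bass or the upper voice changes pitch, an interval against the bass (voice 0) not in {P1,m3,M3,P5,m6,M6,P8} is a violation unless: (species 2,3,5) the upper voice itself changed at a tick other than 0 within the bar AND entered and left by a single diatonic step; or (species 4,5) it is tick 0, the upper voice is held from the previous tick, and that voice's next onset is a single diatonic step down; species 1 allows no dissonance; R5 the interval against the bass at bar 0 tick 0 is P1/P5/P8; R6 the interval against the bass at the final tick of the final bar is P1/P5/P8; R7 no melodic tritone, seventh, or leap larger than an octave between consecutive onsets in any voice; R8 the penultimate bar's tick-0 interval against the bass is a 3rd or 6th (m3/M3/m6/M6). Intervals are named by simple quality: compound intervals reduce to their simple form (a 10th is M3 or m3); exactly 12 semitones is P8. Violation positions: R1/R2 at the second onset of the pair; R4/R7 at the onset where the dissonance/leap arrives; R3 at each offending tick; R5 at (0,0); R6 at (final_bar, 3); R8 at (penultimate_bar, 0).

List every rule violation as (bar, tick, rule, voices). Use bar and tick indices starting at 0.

bar 0: v0=E3 v1=E4 v2=G4 downbeat m3
bar 1: v0=G3 v1=G4 v2=G4 downbeat P8
bar 2: v0=F3 v1=D4 v2=C4 downbeat P5
bar 3: v0=A3 v1=F4 v2=A4 downbeat P8
bar 4: v0=B3 v1=E5 v2=F4 downbeat TT
bar 5: v0=C4 v1=E4 v2=E5 downbeat M3
bar 6: v0=D4 v1=B4 v2=D5 downbeat P8
bar 7: v0=F3 v1=D4 v2=F4 downbeat P8
bar 8: v0=E3 v1=E4 v2=G4 downbeat m3
  -> R5 @ bar 0 tick 0 v(0, 2): opens on m3
  -> R1 @ bar 1 tick 0 v(0, 1): E3/E4 P8 -> G3/G4 P8 similar
  -> R2 @ bar 2 tick 0 v(0, 2): G3/G4 P8 -> F3/C4 P5 similar
  -> R3 @ bar 2 tick 0 v(1, 2): D4 above C4
  -> R3 @ bar 2 tick 1 v(1, 2): D4 above C4
  -> R3 @ bar 2 tick 2 v(1, 2): D4 above C4
  -> R3 @ bar 2 tick 3 v(1, 2): D4 above C4
  -> R2 @ bar 3 tick 0 v(0, 2): F3/C4 P5 -> A3/A4 P8 similar
  -> R3 @ bar 4 tick 0 v(1, 2): E5 above F4
  -> R4 @ bar 4 tick 0 v(0, 1): B3/E5 P4 untreated
  -> R4 @ bar 4 tick 0 v(0, 2): B3/F4 TT untreated
  -> R7 @ bar 4 tick 0 v(1,): F4->E5 leap 11st
  -> R3 @ bar 4 tick 1 v(1, 2): E5 above F4
  -> R3 @ bar 4 tick 2 v(1, 2): E5 above F4
  -> R3 @ bar 4 tick 3 v(1, 2): E5 above F4
  -> R7 @ bar 5 tick 0 v(2,): F4->E5 leap 11st
  -> R1 @ bar 7 tick 0 v(0, 2): D4/D5 P8 -> F3/F4 P8 similar
  -> R8 @ bar 7 tick 0 v(0, 2): penult P8 not 3rd/6th
  -> R6 @ bar 8 tick 3 v(0, 2): closes on m3

(0, 0, R5, (0, 2))
(1, 0, R1, (0, 1))
(2, 0, R2, (0, 2))
(2, 0, R3, (1, 2))
(2, 1, R3, (1, 2))
(2, 2, R3, (1, 2))
(2, 3, R3, (1, 2))
(3, 0, R2, (0, 2))
(4, 0, R3, (1, 2))
(4, 0, R4, (0, 1))
(4, 0, R4, (0, 2))
(4, 0, R7, (1,))
(4, 1, R3, (1, 2))
(4, 2, R3, (1, 2))
(4, 3, R3, (1, 2))
(5, 0, R7, (2,))
(7, 0, R1, (0, 2))
(7, 0, R8, (0, 2))
(8, 3, R6, (0, 2))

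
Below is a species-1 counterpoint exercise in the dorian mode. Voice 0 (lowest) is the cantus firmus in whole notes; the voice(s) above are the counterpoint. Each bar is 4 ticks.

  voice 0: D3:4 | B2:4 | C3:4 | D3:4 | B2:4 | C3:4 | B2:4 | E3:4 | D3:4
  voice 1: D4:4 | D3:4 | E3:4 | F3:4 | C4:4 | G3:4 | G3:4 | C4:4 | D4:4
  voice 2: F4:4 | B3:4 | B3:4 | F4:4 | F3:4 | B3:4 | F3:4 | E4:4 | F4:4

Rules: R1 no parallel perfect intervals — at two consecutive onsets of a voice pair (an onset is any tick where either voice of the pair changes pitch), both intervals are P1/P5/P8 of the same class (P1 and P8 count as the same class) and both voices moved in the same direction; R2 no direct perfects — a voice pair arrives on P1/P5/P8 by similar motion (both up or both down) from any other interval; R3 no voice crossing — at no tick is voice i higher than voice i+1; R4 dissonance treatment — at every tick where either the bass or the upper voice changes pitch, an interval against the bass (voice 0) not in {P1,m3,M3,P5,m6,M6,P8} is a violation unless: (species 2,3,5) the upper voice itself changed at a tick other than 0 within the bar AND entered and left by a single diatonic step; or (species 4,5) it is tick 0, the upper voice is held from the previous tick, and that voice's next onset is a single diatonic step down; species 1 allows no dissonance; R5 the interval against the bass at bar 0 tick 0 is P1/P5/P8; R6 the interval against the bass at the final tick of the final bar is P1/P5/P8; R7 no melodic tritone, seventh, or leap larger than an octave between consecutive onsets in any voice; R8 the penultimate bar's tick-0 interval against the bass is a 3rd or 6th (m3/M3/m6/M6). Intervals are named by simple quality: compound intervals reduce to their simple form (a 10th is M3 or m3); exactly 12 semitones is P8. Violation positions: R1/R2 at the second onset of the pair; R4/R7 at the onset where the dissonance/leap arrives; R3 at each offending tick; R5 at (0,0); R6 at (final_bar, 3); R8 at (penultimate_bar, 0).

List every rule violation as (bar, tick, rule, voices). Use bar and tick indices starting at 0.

(0, 0, R5, (0, 2))
(1, 0, R2, (0, 2))
(1, 0, R7, (2,))
(2, 0, R4, (0, 2))
(3, 0, R2, (1, 2))
(3, 0, R7, (2,))
(4, 0, R3, (1, 2))
(4, 0, R4, (0, 1))
(4, 0, R4, (0, 2))
(4, 1, R3, (1, 2))
(4, 2, R3, (1, 2))
(4, 3, R3, (1, 2))
(5, 0, R4, (0, 2))
(5, 0, R7, (2,))
(6, 0, R3, (1, 2))
(6, 0, R4, (0, 2))
(6, 0, R7, (2,))
(6, 1, R3, (1, 2))
(6, 2, R3, (1, 2))
(6, 3, R3, (1, 2))
(7, 0, R2, (0, 2))
(7, 0, R7, (2,))
(7, 0, R8, (0, 2))
(8, 3, R6, (0, 2))

bar 0: v0=D3 v1=D4 v2=F4 downbeat m3
bar 1: v0=B2 v1=D3 v2=B3 downbeat P8
bar 2: v0=C3 v1=E3 v2=B3 downbeat M7
bar 3: v0=D3 v1=F3 v2=F4 downbeat m3
bar 4: v0=B2 v1=C4 v2=F3 downbeat TT
bar 5: v0=C3 v1=G3 v2=B3 downbeat M7
bar 6: v0=B2 v1=G3 v2=F3 downbeat TT
bar 7: v0=E3 v1=C4 v2=E4 downbeat P8
bar 8: v0=D3 v1=D4 v2=F4 downbeat m3
  -> R5 @ bar 0 tick 0 v(0, 2): opens on m3
  -> R2 @ bar 1 tick 0 v(0, 2): D3/F4 m3 -> B2/B3 P8 similar
  -> R7 @ bar 1 tick 0 v(2,): F4->B3 leap 6st
  -> R4 @ bar 2 tick 0 v(0, 2): C3/B3 M7 untreated
  -> R2 @ bar 3 tick 0 v(1, 2): E3/B3 P5 -> F3/F4 P8 similar
  -> R7 @ bar 3 tick 0 v(2,): B3->F4 leap 6st
  -> R3 @ bar 4 tick 0 v(1, 2): C4 above F3
  -> R4 @ bar 4 tick 0 v(0, 1): B2/C4 m2 untreated
  -> R4 @ bar 4 tick 0 v(0, 2): B2/F3 TT untreated
  -> R3 @ bar 4 tick 1 v(1, 2): C4 above F3
  -> R3 @ bar 4 tick 2 v(1, 2): C4 above F3
  -> R3 @ bar 4 tick 3 v(1, 2): C4 above F3
  -> R4 @ bar 5 tick 0 v(0, 2): C3/B3 M7 untreated
  -> R7 @ bar 5 tick 0 v(2,): F3->B3 leap 6st
  -> R3 @ bar 6 tick 0 v(1, 2): G3 above F3
  -> R4 @ bar 6 tick 0 v(0, 2): B2/F3 TT untreated
  -> R7 @ bar 6 tick 0 v(2,): B3->F3 leap 6st
  -> R3 @ bar 6 tick 1 v(1, 2): G3 above F3
  -> R3 @ bar 6 tick 2 v(1, 2): G3 above F3
  -> R3 @ bar 6 tick 3 v(1, 2): G3 above F3
  -> R2 @ bar 7 tick 0 v(0, 2): B2/F3 TT -> E3/E4 P8 similar
  -> R7 @ bar 7 tick 0 v(2,): F3->E4 leap 11st
  -> R8 @ bar 7 tick 0 v(0, 2): penult P8 not 3rd/6th
  -> R6 @ bar 8 tick 3 v(0, 2): closes on m3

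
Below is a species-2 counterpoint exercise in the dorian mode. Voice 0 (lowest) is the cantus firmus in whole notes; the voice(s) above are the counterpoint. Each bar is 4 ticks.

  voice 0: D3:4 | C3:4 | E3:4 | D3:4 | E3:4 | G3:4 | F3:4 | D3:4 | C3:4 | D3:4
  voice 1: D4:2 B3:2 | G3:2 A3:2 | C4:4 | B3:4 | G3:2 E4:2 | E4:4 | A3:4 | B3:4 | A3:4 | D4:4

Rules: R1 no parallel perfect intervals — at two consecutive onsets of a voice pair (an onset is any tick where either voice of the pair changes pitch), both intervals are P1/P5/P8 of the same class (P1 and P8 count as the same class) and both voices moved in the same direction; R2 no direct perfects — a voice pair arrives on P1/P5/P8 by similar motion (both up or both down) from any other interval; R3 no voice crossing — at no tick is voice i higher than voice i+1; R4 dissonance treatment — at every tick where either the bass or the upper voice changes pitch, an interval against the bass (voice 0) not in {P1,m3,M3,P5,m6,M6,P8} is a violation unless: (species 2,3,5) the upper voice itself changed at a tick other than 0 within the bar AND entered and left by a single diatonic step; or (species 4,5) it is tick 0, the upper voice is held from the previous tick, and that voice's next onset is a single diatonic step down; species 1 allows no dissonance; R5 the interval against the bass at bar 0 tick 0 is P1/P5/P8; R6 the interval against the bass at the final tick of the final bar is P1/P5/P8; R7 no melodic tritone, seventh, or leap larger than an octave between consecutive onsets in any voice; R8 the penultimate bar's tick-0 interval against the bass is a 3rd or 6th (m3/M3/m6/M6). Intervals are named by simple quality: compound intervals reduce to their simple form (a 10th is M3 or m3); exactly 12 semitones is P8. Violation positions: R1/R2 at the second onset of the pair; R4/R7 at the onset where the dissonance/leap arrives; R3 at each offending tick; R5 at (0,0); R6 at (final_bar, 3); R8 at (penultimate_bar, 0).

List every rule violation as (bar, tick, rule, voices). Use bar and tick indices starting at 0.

bar 0: v0=D3 v1=D4 downbeat P8
bar 1: v0=C3 v1=G3 downbeat P5
bar 2: v0=E3 v1=C4 downbeat m6
bar 3: v0=D3 v1=B3 downbeat M6
bar 4: v0=E3 v1=G3 downbeat m3
bar 5: v0=G3 v1=E4 downbeat M6
bar 6: v0=F3 v1=A3 downbeat M3
bar 7: v0=D3 v1=B3 downbeat M6
bar 8: v0=C3 v1=A3 downbeat M6
bar 9: v0=D3 v1=D4 downbeat P8
  -> R2 @ bar 1 tick 0 v(0, 1): D3/B3 M6 -> C3/G3 P5 similar
  -> R2 @ bar 9 tick 0 v(0, 1): C3/A3 M6 -> D3/D4 P8 similar

(1, 0, R2, (0, 1))
(9, 0, R2, (0, 1))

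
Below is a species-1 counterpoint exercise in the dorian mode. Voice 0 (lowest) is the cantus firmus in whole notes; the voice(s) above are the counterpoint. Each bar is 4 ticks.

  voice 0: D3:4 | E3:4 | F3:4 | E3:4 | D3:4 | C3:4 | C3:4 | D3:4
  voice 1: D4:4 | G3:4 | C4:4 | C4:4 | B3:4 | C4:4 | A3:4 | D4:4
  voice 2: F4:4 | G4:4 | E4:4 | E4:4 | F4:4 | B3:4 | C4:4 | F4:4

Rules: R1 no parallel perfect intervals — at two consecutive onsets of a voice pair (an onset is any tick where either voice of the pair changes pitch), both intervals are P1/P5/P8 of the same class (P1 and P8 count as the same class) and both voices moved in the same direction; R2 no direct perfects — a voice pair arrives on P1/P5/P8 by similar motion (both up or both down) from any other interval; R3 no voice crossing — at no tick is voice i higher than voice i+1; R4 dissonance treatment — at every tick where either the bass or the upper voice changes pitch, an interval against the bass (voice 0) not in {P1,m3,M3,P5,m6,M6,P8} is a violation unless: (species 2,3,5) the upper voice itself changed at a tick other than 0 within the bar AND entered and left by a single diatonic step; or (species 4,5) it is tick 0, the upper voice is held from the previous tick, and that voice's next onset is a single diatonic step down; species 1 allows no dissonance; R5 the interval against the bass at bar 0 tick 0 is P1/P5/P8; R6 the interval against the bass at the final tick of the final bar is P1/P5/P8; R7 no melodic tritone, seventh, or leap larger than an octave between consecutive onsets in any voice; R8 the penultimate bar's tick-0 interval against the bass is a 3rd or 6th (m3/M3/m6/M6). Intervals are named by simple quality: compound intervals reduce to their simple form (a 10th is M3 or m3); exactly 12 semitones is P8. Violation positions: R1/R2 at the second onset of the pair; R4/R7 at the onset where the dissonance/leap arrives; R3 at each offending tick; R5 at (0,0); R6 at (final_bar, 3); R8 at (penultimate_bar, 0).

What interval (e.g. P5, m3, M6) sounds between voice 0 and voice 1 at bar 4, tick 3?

voice 0=D3 voice 1=B3 -> M6

M6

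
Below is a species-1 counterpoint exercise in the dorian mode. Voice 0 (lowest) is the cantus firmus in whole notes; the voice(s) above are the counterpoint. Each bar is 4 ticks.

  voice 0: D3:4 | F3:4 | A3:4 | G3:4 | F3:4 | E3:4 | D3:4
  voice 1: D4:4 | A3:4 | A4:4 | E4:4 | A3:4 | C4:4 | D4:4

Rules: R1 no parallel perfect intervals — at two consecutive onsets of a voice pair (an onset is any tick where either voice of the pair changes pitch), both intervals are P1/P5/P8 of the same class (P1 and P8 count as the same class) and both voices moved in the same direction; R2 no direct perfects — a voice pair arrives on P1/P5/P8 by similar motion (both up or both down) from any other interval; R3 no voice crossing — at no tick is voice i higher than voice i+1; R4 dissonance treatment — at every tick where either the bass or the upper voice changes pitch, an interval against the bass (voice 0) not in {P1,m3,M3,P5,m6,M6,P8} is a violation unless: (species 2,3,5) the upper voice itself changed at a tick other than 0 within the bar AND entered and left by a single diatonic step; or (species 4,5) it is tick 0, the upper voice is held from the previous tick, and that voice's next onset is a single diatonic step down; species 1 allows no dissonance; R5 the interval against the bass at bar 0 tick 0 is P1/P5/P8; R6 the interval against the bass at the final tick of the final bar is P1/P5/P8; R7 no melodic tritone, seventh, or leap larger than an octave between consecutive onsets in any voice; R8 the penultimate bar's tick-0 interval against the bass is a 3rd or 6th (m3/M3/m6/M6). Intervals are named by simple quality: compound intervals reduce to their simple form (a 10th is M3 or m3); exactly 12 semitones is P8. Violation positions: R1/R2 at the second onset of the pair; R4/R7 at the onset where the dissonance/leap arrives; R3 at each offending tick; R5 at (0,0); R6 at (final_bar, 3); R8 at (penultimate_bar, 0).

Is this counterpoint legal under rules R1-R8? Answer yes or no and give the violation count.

bar 0: v0=D3 v1=D4 (P8)
bar 1: v0=F3 v1=A3 (M3)
bar 2: v0=A3 v1=A4 (P8)
bar 3: v0=G3 v1=E4 (M6)
bar 4: v0=F3 v1=A3 (M3)
bar 5: v0=E3 v1=C4 (m6)
bar 6: v0=D3 v1=D4 (P8)
  R2 @ bar2.0: F3/A3 M3 -> A3/A4 P8 similar

No (1 violations)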